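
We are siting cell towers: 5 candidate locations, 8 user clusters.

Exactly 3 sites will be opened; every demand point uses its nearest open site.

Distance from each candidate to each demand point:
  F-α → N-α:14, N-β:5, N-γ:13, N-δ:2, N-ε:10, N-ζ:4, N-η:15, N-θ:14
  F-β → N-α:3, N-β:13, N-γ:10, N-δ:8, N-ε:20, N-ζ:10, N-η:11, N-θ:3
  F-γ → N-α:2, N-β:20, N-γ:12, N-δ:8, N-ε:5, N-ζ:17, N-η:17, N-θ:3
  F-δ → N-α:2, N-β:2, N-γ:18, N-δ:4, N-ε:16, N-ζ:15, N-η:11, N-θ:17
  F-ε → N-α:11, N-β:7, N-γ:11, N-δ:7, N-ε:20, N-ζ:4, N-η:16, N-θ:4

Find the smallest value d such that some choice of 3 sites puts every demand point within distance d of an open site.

Open {F-α, F-β, F-γ}.
  Farthest demand point is N-η at distance 11 (to F-β); all others are ≤ 11.
With {F-α, F-β, F-δ} the worst case is 11.
With {F-α, F-β, F-ε} the worst case is 11.
No size-3 selection achieves below 11.

11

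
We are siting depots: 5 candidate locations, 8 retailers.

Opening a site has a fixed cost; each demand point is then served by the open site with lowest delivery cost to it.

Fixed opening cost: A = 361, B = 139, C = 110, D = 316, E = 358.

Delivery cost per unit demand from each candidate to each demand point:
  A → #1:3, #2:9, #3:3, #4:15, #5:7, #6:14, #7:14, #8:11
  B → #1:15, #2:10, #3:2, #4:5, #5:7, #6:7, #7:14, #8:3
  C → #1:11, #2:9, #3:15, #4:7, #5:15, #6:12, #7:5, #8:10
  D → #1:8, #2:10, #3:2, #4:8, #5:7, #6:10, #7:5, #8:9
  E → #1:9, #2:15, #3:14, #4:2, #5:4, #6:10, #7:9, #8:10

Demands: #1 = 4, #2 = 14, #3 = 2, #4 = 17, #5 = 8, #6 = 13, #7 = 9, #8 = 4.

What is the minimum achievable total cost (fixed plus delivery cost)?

Open {B, C}: assign each demand point to its cheapest open site.
  #1→C 4×11=44, #2→C 14×9=126, #3→B 2×2=4, #4→B 17×5=85, #5→B 8×7=56, #6→B 13×7=91, #7→C 9×5=45, #8→B 4×3=12
  delivery cost 463, fixed 249 → total 712.
Compare {B}: delivery cost 574 + fixed 139 = 713.
Compare {C}: delivery cost 680 + fixed 110 = 790.
Compare {D}: delivery cost 579 + fixed 316 = 895.
All other subsets cost ≥ 713. Minimum total cost: 712.

712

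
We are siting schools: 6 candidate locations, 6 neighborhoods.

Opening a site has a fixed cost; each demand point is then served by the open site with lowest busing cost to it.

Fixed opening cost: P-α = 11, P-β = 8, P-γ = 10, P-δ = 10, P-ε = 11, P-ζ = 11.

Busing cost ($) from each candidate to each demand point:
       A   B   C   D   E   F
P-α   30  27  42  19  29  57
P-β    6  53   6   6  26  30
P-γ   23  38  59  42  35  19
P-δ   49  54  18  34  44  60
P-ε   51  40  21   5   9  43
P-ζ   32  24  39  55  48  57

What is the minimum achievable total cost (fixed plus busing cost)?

109

Open {P-β, P-γ, P-ε, P-ζ}: assign each demand point to its cheapest open site.
  A→P-β 6, B→P-ζ 24, C→P-β 6, D→P-ε 5, E→P-ε 9, F→P-γ 19
  busing cost 69, fixed 40 → total 109.
Compare {P-β, P-ε, P-ζ}: busing cost 80 + fixed 30 = 110.
Compare {P-β, P-γ, P-ε}: busing cost 83 + fixed 29 = 112.
Compare {P-α, P-β, P-γ, P-ε}: busing cost 72 + fixed 40 = 112.
All other subsets cost ≥ 110. Minimum total cost: 109.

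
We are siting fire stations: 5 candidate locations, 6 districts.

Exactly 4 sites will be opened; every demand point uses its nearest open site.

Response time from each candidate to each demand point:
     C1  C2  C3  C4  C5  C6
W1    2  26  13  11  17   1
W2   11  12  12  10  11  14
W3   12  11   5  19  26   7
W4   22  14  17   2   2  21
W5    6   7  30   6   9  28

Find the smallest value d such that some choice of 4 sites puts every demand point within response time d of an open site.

7

Open {W1, W3, W4, W5}.
  Farthest demand point is C2 at response time 7 (to W5); all others are ≤ 7.
With {W2, W3, W4, W5} the worst case is 7.
With {W1, W2, W3, W5} the worst case is 9.
No size-4 selection achieves below 7.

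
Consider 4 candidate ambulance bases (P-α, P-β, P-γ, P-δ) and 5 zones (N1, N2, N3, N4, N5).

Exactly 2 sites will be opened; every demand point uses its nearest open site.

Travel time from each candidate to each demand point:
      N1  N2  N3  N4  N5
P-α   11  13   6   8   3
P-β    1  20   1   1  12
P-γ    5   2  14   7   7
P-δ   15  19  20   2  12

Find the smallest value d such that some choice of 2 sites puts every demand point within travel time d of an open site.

7

Open {P-α, P-γ}.
  Farthest demand point is N4 at travel time 7 (to P-γ); all others are ≤ 7.
With {P-β, P-γ} the worst case is 7.
With {P-α, P-β} the worst case is 13.
No size-2 selection achieves below 7.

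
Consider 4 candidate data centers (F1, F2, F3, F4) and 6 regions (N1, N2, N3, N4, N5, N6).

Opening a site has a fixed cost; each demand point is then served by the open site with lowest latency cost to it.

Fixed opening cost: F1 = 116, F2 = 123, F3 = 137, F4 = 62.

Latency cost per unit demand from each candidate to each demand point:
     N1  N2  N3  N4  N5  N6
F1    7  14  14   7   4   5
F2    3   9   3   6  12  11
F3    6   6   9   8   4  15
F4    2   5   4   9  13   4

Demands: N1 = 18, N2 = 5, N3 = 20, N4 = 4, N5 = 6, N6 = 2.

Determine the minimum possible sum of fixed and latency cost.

Open {F4}: assign each demand point to its cheapest open site.
  N1→F4 18×2=36, N2→F4 5×5=25, N3→F4 20×4=80, N4→F4 4×9=36, N5→F4 6×13=78, N6→F4 2×4=8
  latency cost 263, fixed 62 → total 325.
Compare {F1, F4}: latency cost 201 + fixed 178 = 379.
Compare {F2}: latency cost 277 + fixed 123 = 400.
Compare {F3, F4}: latency cost 205 + fixed 199 = 404.
All other subsets cost ≥ 379. Minimum total cost: 325.

325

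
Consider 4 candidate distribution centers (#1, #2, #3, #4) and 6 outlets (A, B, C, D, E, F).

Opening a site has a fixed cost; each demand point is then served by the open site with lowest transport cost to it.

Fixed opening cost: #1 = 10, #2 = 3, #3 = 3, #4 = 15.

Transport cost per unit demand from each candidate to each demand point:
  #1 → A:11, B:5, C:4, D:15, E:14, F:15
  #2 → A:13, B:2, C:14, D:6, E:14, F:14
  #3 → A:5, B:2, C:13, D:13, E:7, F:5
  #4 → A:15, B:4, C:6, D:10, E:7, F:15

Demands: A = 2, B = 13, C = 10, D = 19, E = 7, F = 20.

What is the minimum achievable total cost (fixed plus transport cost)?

355

Open {#1, #2, #3}: assign each demand point to its cheapest open site.
  A→#3 2×5=10, B→#2 13×2=26, C→#1 10×4=40, D→#2 19×6=114, E→#3 7×7=49, F→#3 20×5=100
  transport cost 339, fixed 16 → total 355.
Compare {#1, #2, #3, #4}: transport cost 339 + fixed 31 = 370.
Compare {#2, #3, #4}: transport cost 359 + fixed 21 = 380.
Compare {#2, #3}: transport cost 429 + fixed 6 = 435.
All other subsets cost ≥ 370. Minimum total cost: 355.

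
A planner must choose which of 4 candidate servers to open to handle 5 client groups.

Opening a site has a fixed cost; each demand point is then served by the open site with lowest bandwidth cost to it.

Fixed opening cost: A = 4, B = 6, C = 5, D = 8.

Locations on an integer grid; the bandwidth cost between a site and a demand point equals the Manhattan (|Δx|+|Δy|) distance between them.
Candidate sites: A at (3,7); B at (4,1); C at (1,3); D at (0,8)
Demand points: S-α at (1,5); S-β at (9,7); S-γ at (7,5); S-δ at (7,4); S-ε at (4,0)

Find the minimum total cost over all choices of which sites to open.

Open {A, B}: assign each demand point to its cheapest open site.
  S-α→A 4, S-β→A 6, S-γ→A 6, S-δ→B 6, S-ε→B 1
  bandwidth cost 23, fixed 10 → total 33.
Compare {A}: bandwidth cost 31 + fixed 4 = 35.
Compare {A, C}: bandwidth cost 27 + fixed 9 = 36.
Compare {A, B, C}: bandwidth cost 21 + fixed 15 = 36.
All other subsets cost ≥ 35. Minimum total cost: 33.

33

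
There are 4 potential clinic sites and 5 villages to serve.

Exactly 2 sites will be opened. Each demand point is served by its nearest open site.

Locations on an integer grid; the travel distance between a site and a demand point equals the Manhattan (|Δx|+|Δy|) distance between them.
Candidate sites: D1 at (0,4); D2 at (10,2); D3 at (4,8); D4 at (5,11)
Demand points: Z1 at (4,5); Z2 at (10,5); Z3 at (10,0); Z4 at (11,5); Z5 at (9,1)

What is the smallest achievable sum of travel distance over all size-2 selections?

14

Open {D2, D3}.
  Z1→D3 3, Z2→D2 3, Z3→D2 2, Z4→D2 4, Z5→D2 2  ⇒ total 14.
Compare {D1, D2}: total 16.
Compare {D2, D4}: total 18.
No size-2 selection does better; minimum is 14.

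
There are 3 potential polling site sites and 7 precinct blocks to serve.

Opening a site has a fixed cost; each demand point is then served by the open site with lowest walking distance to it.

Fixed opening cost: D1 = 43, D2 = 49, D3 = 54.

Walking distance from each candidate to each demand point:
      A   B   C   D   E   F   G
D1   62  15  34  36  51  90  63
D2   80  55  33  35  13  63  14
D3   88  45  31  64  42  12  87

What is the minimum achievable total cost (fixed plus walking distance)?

Open {D1, D2}: assign each demand point to its cheapest open site.
  A→D1 62, B→D1 15, C→D2 33, D→D2 35, E→D2 13, F→D2 63, G→D2 14
  walking distance 235, fixed 92 → total 327.
Compare {D1, D2, D3}: walking distance 182 + fixed 146 = 328.
Compare {D2, D3}: walking distance 230 + fixed 103 = 333.
Compare {D2}: walking distance 293 + fixed 49 = 342.
All other subsets cost ≥ 328. Minimum total cost: 327.

327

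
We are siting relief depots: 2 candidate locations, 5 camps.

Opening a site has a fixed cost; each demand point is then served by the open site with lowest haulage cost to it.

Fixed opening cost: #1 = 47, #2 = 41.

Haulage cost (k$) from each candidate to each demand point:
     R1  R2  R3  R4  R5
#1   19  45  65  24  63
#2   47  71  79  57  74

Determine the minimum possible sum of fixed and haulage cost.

263

Open {#1}: assign each demand point to its cheapest open site.
  R1→#1 19, R2→#1 45, R3→#1 65, R4→#1 24, R5→#1 63
  haulage cost 216, fixed 47 → total 263.
Compare {#1, #2}: haulage cost 216 + fixed 88 = 304.
Compare {#2}: haulage cost 328 + fixed 41 = 369.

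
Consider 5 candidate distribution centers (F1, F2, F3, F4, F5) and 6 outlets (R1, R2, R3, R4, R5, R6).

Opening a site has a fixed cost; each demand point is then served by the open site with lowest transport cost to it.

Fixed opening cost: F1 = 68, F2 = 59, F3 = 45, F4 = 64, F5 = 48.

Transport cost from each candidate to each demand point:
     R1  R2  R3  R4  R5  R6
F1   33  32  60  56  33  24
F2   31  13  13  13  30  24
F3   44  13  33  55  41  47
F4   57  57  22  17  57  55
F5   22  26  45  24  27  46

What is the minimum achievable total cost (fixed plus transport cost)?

183

Open {F2}: assign each demand point to its cheapest open site.
  R1→F2 31, R2→F2 13, R3→F2 13, R4→F2 13, R5→F2 30, R6→F2 24
  transport cost 124, fixed 59 → total 183.
Compare {F2, F5}: transport cost 112 + fixed 107 = 219.
Compare {F2, F3}: transport cost 124 + fixed 104 = 228.
Compare {F5}: transport cost 190 + fixed 48 = 238.
All other subsets cost ≥ 219. Minimum total cost: 183.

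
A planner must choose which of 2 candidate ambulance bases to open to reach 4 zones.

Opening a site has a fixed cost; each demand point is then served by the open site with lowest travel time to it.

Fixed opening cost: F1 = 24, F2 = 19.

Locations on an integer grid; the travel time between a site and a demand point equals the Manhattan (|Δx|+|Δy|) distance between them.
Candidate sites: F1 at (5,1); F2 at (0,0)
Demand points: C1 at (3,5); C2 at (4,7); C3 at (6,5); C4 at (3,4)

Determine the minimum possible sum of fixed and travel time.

Open {F1}: assign each demand point to its cheapest open site.
  C1→F1 6, C2→F1 7, C3→F1 5, C4→F1 5
  travel time 23, fixed 24 → total 47.
Compare {F2}: travel time 37 + fixed 19 = 56.
Compare {F1, F2}: travel time 23 + fixed 43 = 66.

47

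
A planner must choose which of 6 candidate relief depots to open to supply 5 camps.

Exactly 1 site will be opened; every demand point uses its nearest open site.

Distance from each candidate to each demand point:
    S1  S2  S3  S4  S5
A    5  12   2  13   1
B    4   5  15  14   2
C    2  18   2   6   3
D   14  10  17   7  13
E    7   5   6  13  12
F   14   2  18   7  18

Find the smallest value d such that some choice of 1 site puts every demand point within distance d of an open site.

Open {A}.
  Farthest demand point is S4 at distance 13 (to A); all others are ≤ 13.
With {E} the worst case is 13.
With {B} the worst case is 15.
No size-1 selection achieves below 13.

13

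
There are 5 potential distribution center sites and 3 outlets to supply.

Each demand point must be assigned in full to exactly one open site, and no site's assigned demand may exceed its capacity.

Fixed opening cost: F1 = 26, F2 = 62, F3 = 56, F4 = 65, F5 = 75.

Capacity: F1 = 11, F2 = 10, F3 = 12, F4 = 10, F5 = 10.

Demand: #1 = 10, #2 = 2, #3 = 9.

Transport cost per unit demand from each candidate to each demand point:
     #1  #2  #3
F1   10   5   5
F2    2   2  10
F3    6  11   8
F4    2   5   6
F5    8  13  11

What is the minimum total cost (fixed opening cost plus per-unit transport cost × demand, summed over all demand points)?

163

Open {F1, F2}; cheapest assignment that respects the capacities:
  F1 (cap 11, load 11): #2, #3 — cost 2×5 + 9×5 = 55
  F2 (cap 10, load 10): #1 — cost 10×2 = 20
  Shipping 75, fixed 88 → total 163.
  Any other capacity-feasible assignment to {F1, F2} ships for at least 75.
Compare {F1, F4}: its best feasible assignment gives total 166.
Compare {F1, F3}: its best feasible assignment gives total 197.
Every other set of open sites that can feasibly serve all demand totals ≥ 166 even under its best assignment. Minimum: 163.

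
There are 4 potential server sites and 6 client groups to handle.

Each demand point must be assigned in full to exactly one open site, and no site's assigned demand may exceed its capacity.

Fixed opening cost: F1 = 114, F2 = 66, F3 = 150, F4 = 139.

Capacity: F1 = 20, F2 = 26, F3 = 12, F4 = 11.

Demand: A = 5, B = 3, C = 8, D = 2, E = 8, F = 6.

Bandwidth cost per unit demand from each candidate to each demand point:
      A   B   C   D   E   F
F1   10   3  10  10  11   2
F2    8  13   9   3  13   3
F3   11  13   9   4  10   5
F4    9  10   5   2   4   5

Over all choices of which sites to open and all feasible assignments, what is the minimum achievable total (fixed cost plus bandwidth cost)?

Open {F2, F4}; cheapest assignment that respects the capacities:
  F2 (cap 26, load 21): A, C, D, F — cost 5×8 + 8×9 + 2×3 + 6×3 = 136
  F4 (cap 11, load 11): B, E — cost 3×10 + 8×4 = 62
  Shipping 198, fixed 205 → total 403.
  Any other capacity-feasible assignment to {F2, F4} ships for at least 198.
Compare {F1, F2}: its best feasible assignment gives total 407.
Compare {F2, F3}: its best feasible assignment gives total 471.
Every other set of open sites that can feasibly serve all demand totals ≥ 407 even under its best assignment. Minimum: 403.

403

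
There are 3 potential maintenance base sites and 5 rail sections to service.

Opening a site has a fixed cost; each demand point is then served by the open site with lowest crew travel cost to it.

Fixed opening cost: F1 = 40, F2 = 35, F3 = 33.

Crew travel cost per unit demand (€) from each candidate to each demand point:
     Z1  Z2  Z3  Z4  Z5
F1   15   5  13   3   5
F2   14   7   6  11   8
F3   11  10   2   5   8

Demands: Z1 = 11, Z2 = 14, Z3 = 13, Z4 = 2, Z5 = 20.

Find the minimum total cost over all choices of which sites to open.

396

Open {F1, F3}: assign each demand point to its cheapest open site.
  Z1→F3 11×11=121, Z2→F1 14×5=70, Z3→F3 13×2=26, Z4→F1 2×3=6, Z5→F1 20×5=100
  crew travel cost 323, fixed 73 → total 396.
Compare {F1, F2, F3}: crew travel cost 323 + fixed 108 = 431.
Compare {F1, F2}: crew travel cost 408 + fixed 75 = 483.
Compare {F2, F3}: crew travel cost 415 + fixed 68 = 483.
All other subsets cost ≥ 431. Minimum total cost: 396.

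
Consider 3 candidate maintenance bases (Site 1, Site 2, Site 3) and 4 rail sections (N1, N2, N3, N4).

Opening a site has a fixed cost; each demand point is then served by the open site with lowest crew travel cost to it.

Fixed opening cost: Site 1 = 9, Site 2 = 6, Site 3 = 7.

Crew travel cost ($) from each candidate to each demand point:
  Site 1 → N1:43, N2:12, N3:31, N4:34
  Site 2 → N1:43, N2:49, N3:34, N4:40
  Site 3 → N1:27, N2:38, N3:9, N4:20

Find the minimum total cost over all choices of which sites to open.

84

Open {Site 1, Site 3}: assign each demand point to its cheapest open site.
  N1→Site 3 27, N2→Site 1 12, N3→Site 3 9, N4→Site 3 20
  crew travel cost 68, fixed 16 → total 84.
Compare {Site 1, Site 2, Site 3}: crew travel cost 68 + fixed 22 = 90.
Compare {Site 3}: crew travel cost 94 + fixed 7 = 101.
Compare {Site 2, Site 3}: crew travel cost 94 + fixed 13 = 107.
All other subsets cost ≥ 90. Minimum total cost: 84.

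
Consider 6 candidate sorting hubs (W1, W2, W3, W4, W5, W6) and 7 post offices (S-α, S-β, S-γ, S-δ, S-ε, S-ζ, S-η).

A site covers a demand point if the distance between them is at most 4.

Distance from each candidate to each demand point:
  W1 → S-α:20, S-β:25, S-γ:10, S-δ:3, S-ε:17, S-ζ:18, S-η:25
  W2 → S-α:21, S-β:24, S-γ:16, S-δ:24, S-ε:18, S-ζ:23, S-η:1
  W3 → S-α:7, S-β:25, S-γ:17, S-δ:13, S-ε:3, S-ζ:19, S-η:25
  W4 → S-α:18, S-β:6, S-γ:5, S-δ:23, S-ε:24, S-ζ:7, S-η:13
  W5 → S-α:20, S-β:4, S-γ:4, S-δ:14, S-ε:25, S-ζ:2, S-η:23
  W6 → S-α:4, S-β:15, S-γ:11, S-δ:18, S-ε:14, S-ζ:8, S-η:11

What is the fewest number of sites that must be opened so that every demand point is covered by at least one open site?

Coverage sets (demand points within 4 of each site):
  W1: {S-δ}
  W2: {S-η}
  W3: {S-ε}
  W4: {}
  W5: {S-β, S-γ, S-ζ}
  W6: {S-α}
No 4 sites suffice: every size-4 union leaves at least one demand point uncovered.
But {W1, W2, W3, W5, W6} covers everything, so the minimum is 5.

5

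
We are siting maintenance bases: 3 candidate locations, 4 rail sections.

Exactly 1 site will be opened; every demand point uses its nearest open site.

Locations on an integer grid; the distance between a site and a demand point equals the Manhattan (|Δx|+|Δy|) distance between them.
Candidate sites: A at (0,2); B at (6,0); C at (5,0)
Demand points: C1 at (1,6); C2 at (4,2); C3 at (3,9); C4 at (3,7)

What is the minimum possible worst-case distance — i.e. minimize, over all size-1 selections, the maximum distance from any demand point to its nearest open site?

Open {A}.
  Farthest demand point is C3 at distance 10 (to A); all others are ≤ 10.
With {C} the worst case is 11.
With {B} the worst case is 12.
No size-1 selection achieves below 10.

10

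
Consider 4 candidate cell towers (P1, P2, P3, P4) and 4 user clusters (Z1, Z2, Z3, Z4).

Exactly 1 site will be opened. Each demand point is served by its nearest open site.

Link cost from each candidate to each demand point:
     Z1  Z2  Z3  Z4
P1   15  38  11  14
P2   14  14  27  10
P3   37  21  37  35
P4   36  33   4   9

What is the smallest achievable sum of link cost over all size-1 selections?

65

Open {P2}.
  Z1→P2 14, Z2→P2 14, Z3→P2 27, Z4→P2 10  ⇒ total 65.
Compare {P1}: total 78.
Compare {P4}: total 82.
No size-1 selection does better; minimum is 65.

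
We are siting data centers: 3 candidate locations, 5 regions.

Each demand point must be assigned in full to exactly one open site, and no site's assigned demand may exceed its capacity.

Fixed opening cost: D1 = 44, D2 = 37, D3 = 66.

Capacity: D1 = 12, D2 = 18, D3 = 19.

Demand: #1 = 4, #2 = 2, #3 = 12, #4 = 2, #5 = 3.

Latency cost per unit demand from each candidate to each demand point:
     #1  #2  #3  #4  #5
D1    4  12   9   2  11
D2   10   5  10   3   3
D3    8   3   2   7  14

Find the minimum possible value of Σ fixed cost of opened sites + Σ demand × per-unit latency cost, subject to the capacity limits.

Open {D2, D3}; cheapest assignment that respects the capacities:
  D2 (cap 18, load 5): #4, #5 — cost 2×3 + 3×3 = 15
  D3 (cap 19, load 18): #1, #2, #3 — cost 4×8 + 2×3 + 12×2 = 62
  Shipping 77, fixed 103 → total 180.
  Any other capacity-feasible assignment to {D2, D3} ships for at least 77.
Compare {D1, D3}: its best feasible assignment gives total 193.
Compare {D1, D2, D3}: its best feasible assignment gives total 206.
Every other set of open sites that can feasibly serve all demand totals ≥ 193 even under its best assignment. Minimum: 180.

180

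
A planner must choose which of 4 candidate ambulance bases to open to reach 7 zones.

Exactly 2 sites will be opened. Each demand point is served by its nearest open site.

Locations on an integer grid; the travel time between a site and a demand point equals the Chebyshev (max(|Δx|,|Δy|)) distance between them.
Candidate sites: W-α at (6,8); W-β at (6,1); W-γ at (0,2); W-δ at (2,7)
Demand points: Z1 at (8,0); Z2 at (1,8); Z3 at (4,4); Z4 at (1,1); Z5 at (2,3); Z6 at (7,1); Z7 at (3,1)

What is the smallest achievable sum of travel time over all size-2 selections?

Open {W-β, W-γ}.
  Z1→W-β 2, Z2→W-γ 6, Z3→W-β 3, Z4→W-γ 1, Z5→W-γ 2, Z6→W-β 1, Z7→W-β 3  ⇒ total 18.
Compare {W-β, W-δ}: total 19.
Compare {W-α, W-β}: total 23.
No size-2 selection does better; minimum is 18.

18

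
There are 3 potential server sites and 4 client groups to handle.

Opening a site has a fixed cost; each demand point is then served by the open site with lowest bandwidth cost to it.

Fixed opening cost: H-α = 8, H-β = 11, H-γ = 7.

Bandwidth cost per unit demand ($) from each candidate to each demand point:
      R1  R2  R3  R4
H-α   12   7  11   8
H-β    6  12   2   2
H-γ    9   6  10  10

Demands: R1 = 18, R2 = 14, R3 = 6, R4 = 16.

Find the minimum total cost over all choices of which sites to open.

254

Open {H-β, H-γ}: assign each demand point to its cheapest open site.
  R1→H-β 18×6=108, R2→H-γ 14×6=84, R3→H-β 6×2=12, R4→H-β 16×2=32
  bandwidth cost 236, fixed 18 → total 254.
Compare {H-α, H-β, H-γ}: bandwidth cost 236 + fixed 26 = 262.
Compare {H-α, H-β}: bandwidth cost 250 + fixed 19 = 269.
Compare {H-β}: bandwidth cost 320 + fixed 11 = 331.
All other subsets cost ≥ 262. Minimum total cost: 254.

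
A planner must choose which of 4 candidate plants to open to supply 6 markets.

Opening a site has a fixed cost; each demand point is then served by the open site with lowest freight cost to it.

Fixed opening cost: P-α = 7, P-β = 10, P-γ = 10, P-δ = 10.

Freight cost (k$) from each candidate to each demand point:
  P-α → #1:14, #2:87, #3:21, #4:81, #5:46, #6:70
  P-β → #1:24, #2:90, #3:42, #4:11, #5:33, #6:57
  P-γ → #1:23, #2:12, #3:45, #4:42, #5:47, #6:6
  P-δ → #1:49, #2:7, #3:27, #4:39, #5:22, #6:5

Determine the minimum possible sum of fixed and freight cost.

107

Open {P-α, P-β, P-δ}: assign each demand point to its cheapest open site.
  #1→P-α 14, #2→P-δ 7, #3→P-α 21, #4→P-β 11, #5→P-δ 22, #6→P-δ 5
  freight cost 80, fixed 27 → total 107.
Compare {P-β, P-δ}: freight cost 96 + fixed 20 = 116.
Compare {P-α, P-β, P-γ, P-δ}: freight cost 80 + fixed 37 = 117.
Compare {P-α, P-β, P-γ}: freight cost 97 + fixed 27 = 124.
All other subsets cost ≥ 116. Minimum total cost: 107.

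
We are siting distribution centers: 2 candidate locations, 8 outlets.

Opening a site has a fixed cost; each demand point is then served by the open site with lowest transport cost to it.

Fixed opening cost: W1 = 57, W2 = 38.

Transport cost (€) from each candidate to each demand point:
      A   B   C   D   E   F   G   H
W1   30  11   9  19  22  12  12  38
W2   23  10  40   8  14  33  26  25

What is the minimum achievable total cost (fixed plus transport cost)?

208

Open {W1, W2}: assign each demand point to its cheapest open site.
  A→W2 23, B→W2 10, C→W1 9, D→W2 8, E→W2 14, F→W1 12, G→W1 12, H→W2 25
  transport cost 113, fixed 95 → total 208.
Compare {W1}: transport cost 153 + fixed 57 = 210.
Compare {W2}: transport cost 179 + fixed 38 = 217.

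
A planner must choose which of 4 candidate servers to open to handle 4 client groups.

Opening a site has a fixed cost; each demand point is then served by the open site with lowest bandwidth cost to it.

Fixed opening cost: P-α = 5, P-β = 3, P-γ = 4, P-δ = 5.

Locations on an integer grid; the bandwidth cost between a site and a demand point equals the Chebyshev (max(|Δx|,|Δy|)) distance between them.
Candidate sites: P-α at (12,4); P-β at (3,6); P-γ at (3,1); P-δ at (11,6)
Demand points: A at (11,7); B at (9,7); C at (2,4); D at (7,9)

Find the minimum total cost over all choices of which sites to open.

17

Open {P-β, P-δ}: assign each demand point to its cheapest open site.
  A→P-δ 1, B→P-δ 2, C→P-β 2, D→P-β 4
  bandwidth cost 9, fixed 8 → total 17.
Compare {P-γ, P-δ}: bandwidth cost 10 + fixed 9 = 19.
Compare {P-α, P-β}: bandwidth cost 12 + fixed 8 = 20.
Compare {P-δ}: bandwidth cost 16 + fixed 5 = 21.
All other subsets cost ≥ 19. Minimum total cost: 17.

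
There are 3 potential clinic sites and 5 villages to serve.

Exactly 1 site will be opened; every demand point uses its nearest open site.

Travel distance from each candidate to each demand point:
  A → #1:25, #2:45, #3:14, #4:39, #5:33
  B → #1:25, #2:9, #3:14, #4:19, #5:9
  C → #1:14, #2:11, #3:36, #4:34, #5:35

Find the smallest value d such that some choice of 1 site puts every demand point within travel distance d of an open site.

25

Open {B}.
  Farthest demand point is #1 at travel distance 25 (to B); all others are ≤ 25.
With {C} the worst case is 36.
With {A} the worst case is 45.
No size-1 selection achieves below 25.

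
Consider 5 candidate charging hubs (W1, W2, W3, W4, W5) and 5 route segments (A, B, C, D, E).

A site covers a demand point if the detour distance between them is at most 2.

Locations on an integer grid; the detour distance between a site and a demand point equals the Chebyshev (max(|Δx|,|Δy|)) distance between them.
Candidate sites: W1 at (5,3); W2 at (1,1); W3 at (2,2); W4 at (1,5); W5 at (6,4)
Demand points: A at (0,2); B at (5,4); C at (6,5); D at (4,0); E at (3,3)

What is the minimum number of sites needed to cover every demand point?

2

Coverage sets (demand points within 2 of each site):
  W1: {B, C, E}
  W2: {A, E}
  W3: {A, D, E}
  W4: {E}
  W5: {B, C}
No single site covers all 5 demand points.
But {W1, W3} covers everything, so the minimum is 2.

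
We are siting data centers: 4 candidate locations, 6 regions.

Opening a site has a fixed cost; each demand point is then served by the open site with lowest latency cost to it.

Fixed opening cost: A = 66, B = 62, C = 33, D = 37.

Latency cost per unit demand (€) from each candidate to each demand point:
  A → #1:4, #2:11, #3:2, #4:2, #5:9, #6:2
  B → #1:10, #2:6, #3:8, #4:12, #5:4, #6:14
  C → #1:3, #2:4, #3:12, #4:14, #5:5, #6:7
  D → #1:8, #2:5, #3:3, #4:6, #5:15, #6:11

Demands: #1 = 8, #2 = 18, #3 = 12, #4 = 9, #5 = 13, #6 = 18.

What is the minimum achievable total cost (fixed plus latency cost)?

Open {A, C}: assign each demand point to its cheapest open site.
  #1→C 8×3=24, #2→C 18×4=72, #3→A 12×2=24, #4→A 9×2=18, #5→C 13×5=65, #6→A 18×2=36
  latency cost 239, fixed 99 → total 338.
Compare {A, C, D}: latency cost 239 + fixed 136 = 375.
Compare {A, B, C}: latency cost 226 + fixed 161 = 387.
Compare {A, B}: latency cost 270 + fixed 128 = 398.
All other subsets cost ≥ 375. Minimum total cost: 338.

338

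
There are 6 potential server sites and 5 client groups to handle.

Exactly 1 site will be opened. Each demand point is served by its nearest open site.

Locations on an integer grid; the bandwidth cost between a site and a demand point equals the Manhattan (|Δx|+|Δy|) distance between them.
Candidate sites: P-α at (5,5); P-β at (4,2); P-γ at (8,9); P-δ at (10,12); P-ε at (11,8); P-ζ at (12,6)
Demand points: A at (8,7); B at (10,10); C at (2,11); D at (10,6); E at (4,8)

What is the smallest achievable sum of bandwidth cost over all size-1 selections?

23

Open {P-γ}.
  A→P-γ 2, B→P-γ 3, C→P-γ 8, D→P-γ 5, E→P-γ 5  ⇒ total 23.
Compare {P-ε}: total 29.
Compare {P-α}: total 34.
No size-1 selection does better; minimum is 23.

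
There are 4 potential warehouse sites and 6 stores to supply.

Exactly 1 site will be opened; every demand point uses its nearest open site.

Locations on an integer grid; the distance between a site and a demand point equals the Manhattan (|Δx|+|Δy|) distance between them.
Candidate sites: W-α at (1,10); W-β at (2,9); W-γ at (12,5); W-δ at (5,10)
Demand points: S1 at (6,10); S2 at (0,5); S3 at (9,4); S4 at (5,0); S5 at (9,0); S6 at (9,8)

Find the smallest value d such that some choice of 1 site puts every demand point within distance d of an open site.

12

Open {W-γ}.
  Farthest demand point is S2 at distance 12 (to W-γ); all others are ≤ 12.
With {W-δ} the worst case is 14.
With {W-β} the worst case is 16.
No size-1 selection achieves below 12.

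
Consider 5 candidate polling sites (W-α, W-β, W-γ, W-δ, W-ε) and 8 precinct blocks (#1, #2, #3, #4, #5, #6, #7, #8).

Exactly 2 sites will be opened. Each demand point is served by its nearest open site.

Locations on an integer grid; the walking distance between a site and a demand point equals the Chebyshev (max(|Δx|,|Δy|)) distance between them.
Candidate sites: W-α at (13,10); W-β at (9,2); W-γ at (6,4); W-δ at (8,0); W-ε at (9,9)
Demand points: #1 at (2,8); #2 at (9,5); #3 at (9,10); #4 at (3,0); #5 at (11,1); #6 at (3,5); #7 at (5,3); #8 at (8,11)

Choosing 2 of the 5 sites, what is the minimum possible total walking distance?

Open {W-γ, W-ε}.
  #1→W-γ 4, #2→W-γ 3, #3→W-ε 1, #4→W-γ 4, #5→W-γ 5, #6→W-γ 3, #7→W-γ 1, #8→W-ε 2  ⇒ total 23.
Compare {W-α, W-γ}: total 29.
Compare {W-β, W-γ}: total 30.
No size-2 selection does better; minimum is 23.

23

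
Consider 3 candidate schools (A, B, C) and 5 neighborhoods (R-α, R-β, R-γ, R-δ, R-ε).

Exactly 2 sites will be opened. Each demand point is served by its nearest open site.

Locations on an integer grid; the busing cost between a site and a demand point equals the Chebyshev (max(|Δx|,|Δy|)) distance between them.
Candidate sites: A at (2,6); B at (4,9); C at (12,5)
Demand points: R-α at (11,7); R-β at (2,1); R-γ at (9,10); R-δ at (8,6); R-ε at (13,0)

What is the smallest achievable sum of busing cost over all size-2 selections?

21

Open {A, C}.
  R-α→C 2, R-β→A 5, R-γ→C 5, R-δ→C 4, R-ε→C 5  ⇒ total 21.
Compare {B, C}: total 24.
Compare {A, B}: total 30.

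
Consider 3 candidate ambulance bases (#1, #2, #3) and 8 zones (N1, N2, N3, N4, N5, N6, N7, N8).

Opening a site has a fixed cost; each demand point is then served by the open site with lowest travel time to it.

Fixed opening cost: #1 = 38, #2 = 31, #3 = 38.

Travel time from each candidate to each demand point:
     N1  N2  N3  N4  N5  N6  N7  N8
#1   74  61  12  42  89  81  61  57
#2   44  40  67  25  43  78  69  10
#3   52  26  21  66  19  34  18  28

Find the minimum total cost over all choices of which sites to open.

Open {#2, #3}: assign each demand point to its cheapest open site.
  N1→#2 44, N2→#3 26, N3→#3 21, N4→#2 25, N5→#3 19, N6→#3 34, N7→#3 18, N8→#2 10
  travel time 197, fixed 69 → total 266.
Compare {#1, #2, #3}: travel time 188 + fixed 107 = 295.
Compare {#3}: travel time 264 + fixed 38 = 302.
Compare {#1, #3}: travel time 231 + fixed 76 = 307.
All other subsets cost ≥ 295. Minimum total cost: 266.

266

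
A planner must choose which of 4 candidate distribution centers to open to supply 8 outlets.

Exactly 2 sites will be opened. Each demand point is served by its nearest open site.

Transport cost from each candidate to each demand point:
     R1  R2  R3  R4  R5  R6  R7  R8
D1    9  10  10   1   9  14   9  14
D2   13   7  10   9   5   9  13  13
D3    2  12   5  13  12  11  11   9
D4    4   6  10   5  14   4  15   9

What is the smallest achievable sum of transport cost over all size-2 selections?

52

Open {D1, D4}.
  R1→D4 4, R2→D4 6, R3→D1 10, R4→D1 1, R5→D1 9, R6→D4 4, R7→D1 9, R8→D4 9  ⇒ total 52.
Compare {D3, D4}: total 54.
Compare {D1, D3}: total 56.
No size-2 selection does better; minimum is 52.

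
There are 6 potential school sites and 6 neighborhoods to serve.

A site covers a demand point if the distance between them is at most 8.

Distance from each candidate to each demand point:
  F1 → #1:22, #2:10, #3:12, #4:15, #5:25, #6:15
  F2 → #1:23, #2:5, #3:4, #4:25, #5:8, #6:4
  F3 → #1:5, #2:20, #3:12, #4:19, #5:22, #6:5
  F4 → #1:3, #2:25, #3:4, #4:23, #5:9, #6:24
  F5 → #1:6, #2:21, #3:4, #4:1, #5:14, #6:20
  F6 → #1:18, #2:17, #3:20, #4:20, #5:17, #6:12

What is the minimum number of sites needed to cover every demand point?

2

Coverage sets (demand points within 8 of each site):
  F1: {}
  F2: {#2, #3, #5, #6}
  F3: {#1, #6}
  F4: {#1, #3}
  F5: {#1, #3, #4}
  F6: {}
No single site covers all 6 demand points.
But {F2, F5} covers everything, so the minimum is 2.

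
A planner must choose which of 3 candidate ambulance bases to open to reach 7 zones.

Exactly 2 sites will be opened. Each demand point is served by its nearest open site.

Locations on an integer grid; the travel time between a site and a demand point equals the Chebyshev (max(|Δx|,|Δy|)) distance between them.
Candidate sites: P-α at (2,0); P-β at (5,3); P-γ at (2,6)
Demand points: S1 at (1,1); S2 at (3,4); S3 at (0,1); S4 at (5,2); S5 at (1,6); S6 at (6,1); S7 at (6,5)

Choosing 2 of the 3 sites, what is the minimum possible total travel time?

14

Open {P-α, P-β}.
  S1→P-α 1, S2→P-β 2, S3→P-α 2, S4→P-β 1, S5→P-β 4, S6→P-β 2, S7→P-β 2  ⇒ total 14.
Compare {P-α, P-γ}: total 17.
Compare {P-β, P-γ}: total 17.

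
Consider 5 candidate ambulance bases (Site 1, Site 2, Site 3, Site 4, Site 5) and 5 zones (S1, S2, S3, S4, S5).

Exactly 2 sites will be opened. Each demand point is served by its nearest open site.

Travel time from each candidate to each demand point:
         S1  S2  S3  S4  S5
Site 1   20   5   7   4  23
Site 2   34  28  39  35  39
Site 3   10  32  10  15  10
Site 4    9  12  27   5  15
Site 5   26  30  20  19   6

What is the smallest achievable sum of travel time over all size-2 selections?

36

Open {Site 1, Site 3}.
  S1→Site 3 10, S2→Site 1 5, S3→Site 1 7, S4→Site 1 4, S5→Site 3 10  ⇒ total 36.
Compare {Site 1, Site 4}: total 40.
Compare {Site 1, Site 5}: total 42.
No size-2 selection does better; minimum is 36.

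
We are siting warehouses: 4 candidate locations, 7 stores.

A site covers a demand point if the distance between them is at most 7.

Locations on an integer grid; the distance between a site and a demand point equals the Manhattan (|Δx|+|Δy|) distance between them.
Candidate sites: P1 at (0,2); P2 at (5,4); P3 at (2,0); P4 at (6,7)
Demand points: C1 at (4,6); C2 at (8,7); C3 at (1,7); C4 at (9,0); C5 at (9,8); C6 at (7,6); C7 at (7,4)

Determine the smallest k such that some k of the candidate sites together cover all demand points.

2

Coverage sets (demand points within 7 of each site):
  P1: {C3}
  P2: {C1, C2, C3, C6, C7}
  P3: {C4}
  P4: {C1, C2, C3, C5, C6, C7}
No single site covers all 7 demand points.
But {P3, P4} covers everything, so the minimum is 2.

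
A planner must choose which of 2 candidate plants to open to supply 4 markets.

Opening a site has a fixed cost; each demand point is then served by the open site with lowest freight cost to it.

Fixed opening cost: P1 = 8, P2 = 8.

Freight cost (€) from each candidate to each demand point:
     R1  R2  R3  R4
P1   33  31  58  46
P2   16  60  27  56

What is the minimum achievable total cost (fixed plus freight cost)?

Open {P1, P2}: assign each demand point to its cheapest open site.
  R1→P2 16, R2→P1 31, R3→P2 27, R4→P1 46
  freight cost 120, fixed 16 → total 136.
Compare {P2}: freight cost 159 + fixed 8 = 167.
Compare {P1}: freight cost 168 + fixed 8 = 176.

136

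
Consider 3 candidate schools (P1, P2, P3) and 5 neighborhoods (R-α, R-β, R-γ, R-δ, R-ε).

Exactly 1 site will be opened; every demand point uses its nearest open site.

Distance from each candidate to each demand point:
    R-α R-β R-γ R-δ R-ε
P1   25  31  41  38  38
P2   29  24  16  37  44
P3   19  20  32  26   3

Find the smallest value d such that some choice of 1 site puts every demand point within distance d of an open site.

Open {P3}.
  Farthest demand point is R-γ at distance 32 (to P3); all others are ≤ 32.
With {P1} the worst case is 41.
With {P2} the worst case is 44.
No size-1 selection achieves below 32.

32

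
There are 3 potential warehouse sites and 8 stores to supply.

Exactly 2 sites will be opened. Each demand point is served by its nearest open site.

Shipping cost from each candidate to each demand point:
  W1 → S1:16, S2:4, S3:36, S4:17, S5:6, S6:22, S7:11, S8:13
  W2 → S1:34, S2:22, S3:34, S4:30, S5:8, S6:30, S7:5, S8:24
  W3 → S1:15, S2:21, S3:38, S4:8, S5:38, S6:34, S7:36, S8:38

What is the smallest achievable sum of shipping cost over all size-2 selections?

115

Open {W1, W3}.
  S1→W3 15, S2→W1 4, S3→W1 36, S4→W3 8, S5→W1 6, S6→W1 22, S7→W1 11, S8→W1 13  ⇒ total 115.
Compare {W1, W2}: total 117.
Compare {W2, W3}: total 145.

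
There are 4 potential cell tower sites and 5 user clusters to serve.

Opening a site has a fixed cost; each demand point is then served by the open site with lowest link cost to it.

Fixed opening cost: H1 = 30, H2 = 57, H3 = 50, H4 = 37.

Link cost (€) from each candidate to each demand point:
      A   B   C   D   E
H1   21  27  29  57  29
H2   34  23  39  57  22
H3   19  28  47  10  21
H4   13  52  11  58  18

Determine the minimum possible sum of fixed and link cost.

Open {H3, H4}: assign each demand point to its cheapest open site.
  A→H4 13, B→H3 28, C→H4 11, D→H3 10, E→H4 18
  link cost 80, fixed 87 → total 167.
Compare {H3}: link cost 125 + fixed 50 = 175.
Compare {H1, H3}: link cost 106 + fixed 80 = 186.
Compare {H4}: link cost 152 + fixed 37 = 189.
All other subsets cost ≥ 175. Minimum total cost: 167.

167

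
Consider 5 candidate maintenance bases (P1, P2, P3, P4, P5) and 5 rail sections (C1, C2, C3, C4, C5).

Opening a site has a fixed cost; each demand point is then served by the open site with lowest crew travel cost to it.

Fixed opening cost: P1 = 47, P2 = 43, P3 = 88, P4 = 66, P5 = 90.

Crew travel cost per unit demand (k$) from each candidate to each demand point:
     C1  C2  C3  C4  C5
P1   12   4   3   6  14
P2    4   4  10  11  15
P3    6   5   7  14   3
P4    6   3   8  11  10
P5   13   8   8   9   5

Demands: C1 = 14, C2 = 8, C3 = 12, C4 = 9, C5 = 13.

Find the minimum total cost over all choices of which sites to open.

380

Open {P1, P3}: assign each demand point to its cheapest open site.
  C1→P3 14×6=84, C2→P1 8×4=32, C3→P1 12×3=36, C4→P1 9×6=54, C5→P3 13×3=39
  crew travel cost 245, fixed 135 → total 380.
Compare {P1, P2, P3}: crew travel cost 217 + fixed 178 = 395.
Compare {P1, P2, P5}: crew travel cost 243 + fixed 180 = 423.
Compare {P1, P3, P4}: crew travel cost 237 + fixed 201 = 438.
All other subsets cost ≥ 395. Minimum total cost: 380.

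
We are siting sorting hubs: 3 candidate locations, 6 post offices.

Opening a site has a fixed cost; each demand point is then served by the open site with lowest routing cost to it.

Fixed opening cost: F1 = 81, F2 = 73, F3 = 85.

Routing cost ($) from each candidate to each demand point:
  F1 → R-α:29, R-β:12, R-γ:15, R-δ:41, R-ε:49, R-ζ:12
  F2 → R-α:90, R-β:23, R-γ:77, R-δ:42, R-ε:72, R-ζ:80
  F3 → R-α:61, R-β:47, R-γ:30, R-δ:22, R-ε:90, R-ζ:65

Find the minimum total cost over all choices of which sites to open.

Open {F1}: assign each demand point to its cheapest open site.
  R-α→F1 29, R-β→F1 12, R-γ→F1 15, R-δ→F1 41, R-ε→F1 49, R-ζ→F1 12
  routing cost 158, fixed 81 → total 239.
Compare {F1, F3}: routing cost 139 + fixed 166 = 305.
Compare {F1, F2}: routing cost 158 + fixed 154 = 312.
Compare {F1, F2, F3}: routing cost 139 + fixed 239 = 378.
All other subsets cost ≥ 305. Minimum total cost: 239.

239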